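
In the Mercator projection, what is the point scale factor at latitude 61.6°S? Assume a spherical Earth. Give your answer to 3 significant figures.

For Mercator, h = k = sec φ (a conformal cylindrical projection has a single point scale, 1/cos φ).
k = 1/cos 61.6° = 1/0.4756 = 2.103.

2.10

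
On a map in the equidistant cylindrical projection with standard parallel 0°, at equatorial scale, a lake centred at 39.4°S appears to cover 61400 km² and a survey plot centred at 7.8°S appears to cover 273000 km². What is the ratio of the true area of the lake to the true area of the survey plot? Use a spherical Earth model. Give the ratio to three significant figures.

0.175

Plate carrée has h = 1 and k = sec φ, giving areal scale sec φ; true area = (apparent area) · cos φ.
True area of lake: 61400 × cos(39.4°) = 61400 × 0.7727 = 47450 km².
True area of survey plot: 273000 × cos(7.8°) = 273000 × 0.9907 = 270500 km².
Ratio = 47450 / 270500 ≈ 0.175.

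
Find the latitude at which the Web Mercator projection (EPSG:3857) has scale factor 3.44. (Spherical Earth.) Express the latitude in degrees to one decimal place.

73.1°

Mercator scale is k = sec φ = 1/cos φ.
1/cos φ = 3.44  ⇒  cos φ = 0.2907  ⇒  φ = arccos(0.2907) ≈ 73.1°.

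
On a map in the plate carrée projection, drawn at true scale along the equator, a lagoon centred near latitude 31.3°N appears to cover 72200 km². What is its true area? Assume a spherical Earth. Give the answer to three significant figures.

For the equirectangular projection with φ₀ = 0 (plate carrée), h = 1 along meridians and k = sec φ along parallels.
Areal scale = h·k = 1 × sec φ; at 31.3°, h = 1.000, k = 1.170, so h·k = 1.170.
True area = apparent / (areal scale) = 72200 / 1.170 ≈ 61700 km².

61700 km²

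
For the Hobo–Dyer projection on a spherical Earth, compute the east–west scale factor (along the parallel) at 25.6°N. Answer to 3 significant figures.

0.880

The Hobo–Dyer projection is cylindrical equal-area with φ₀ = 37.5°. For cylindrical equal-area with standard parallel φ₀, h = cos φ / cos φ₀ and k = cos φ₀ / cos φ, so h·k = 1.
k = cos 37.5° / cos 25.6° = 0.7934/0.9018 = 0.8797.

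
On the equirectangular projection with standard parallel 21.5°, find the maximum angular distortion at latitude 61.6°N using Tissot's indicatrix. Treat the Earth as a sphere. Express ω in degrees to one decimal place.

37.7°

In the equirectangular projection with standard parallel φ₀ = 21.5° (x = Rλ cos φ₀, y = Rφ), meridians are true-scale (h = 1) and the parallel scale is k = cos φ₀ / cos φ.
At 61.6°: h = 1.000, k = 1.956; principal scales a = 1.956, b = 1.000.
sin(ω/2) = (a − b)/(a + b) = 0.9562/2.956 = 0.3235, so ω = 2 arcsin(0.3235) ≈ 37.7°.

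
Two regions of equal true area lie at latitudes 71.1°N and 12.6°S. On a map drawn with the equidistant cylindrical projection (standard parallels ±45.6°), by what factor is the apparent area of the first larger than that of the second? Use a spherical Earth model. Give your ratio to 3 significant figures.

3.01

In the equirectangular projection with standard parallel φ₀ = 45.6° (x = Rλ cos φ₀, y = Rφ), meridians are true-scale (h = 1) and the parallel scale is k = cos φ₀ / cos φ.
Areal scale at 71.1°: h·k = 1.000 × 2.160 = 2.160.
Areal scale at 12.6°: h·k = 1.000 × 0.7169 = 0.7169.
Ratio = 2.160/0.7169 ≈ 3.01.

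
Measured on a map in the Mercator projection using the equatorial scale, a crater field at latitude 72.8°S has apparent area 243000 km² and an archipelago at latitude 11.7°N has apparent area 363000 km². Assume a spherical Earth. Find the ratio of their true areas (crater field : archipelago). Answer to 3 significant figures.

0.0610

On Mercator the areal scale is sec²φ, so true area = apparent × cos²φ.
True area of crater field: 243000 × cos²(72.8°) = 243000 × 0.08744 = 21250 km².
True area of archipelago: 363000 × cos²(11.7°) = 363000 × 0.9589 = 348100 km².
Ratio = 21250 / 348100 ≈ 0.0610.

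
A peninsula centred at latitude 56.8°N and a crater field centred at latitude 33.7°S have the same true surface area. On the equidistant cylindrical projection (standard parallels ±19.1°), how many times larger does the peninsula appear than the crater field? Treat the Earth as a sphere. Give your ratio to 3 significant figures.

The equidistant cylindrical projection with φ₀ = 19.1° has h = 1 (meridians true) and k = cos φ₀ / cos φ along parallels.
Areal scale at 56.8°: h·k = 1.000 × 1.726 = 1.726.
Areal scale at 33.7°: h·k = 1.000 × 1.136 = 1.136.
Ratio = 1.726/1.136 ≈ 1.52.

1.52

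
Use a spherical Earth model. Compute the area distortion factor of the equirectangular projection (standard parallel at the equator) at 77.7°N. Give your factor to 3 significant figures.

In the plate carrée (x = Rλ, y = Rφ), meridians are true-scale (h = 1) and parallels are stretched by k = sec φ.
Areal scale = h·k = 1 × sec φ; at 77.7°, h = 1.000, k = 4.694, so h·k = 4.694.

4.69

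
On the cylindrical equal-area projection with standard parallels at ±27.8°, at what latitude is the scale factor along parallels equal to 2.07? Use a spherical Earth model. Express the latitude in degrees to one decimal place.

For cylindrical equal-area with standard parallel φ₀, h = cos φ / cos φ₀ and k = cos φ₀ / cos φ, so h·k = 1.
k = cos φ₀ / cos φ = 2.07  ⇒  cos φ = cos 27.8° / 2.07 = 0.4273.
φ = arccos(0.4273) ≈ 64.7°.

64.7°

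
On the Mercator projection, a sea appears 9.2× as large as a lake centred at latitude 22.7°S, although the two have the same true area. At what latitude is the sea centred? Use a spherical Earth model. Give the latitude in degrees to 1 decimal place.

For equal true areas on Mercator, apparent areas scale as sec²φ, so the ratio is cos²φ₂ / cos²φ₁.
cos²φ₂ / cos²φ₁ = 9.2  ⇒  cos φ₁ = cos 22.7° / √9.2 = 0.9225/3.033 = 0.3042.
φ₁ = arccos(0.3042) ≈ 72.3°.

72.3°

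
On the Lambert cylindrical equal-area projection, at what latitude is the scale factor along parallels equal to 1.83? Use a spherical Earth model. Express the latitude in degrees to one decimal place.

56.9°

The Lambert cylindrical equal-area projection is the cylindrical equal-area projection with its standard parallel at the equator (φ₀ = 0). A cylindrical equal-area projection with standard parallel φ₀ has meridian scale h = cos φ / cos φ₀ and parallel scale k = cos φ₀ / cos φ (so areas are preserved, h·k = 1).
k = cos φ₀ / cos φ = 1.83  ⇒  cos φ = cos 0° / 1.83 = 0.5464.
φ = arccos(0.5464) ≈ 56.9°.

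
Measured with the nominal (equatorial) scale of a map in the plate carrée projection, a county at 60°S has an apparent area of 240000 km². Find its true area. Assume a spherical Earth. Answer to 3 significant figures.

For the equirectangular projection with φ₀ = 0 (plate carrée), h = 1 along meridians and k = sec φ along parallels.
Areal scale = h·k = 1 × sec φ; at 60°, h = 1.000, k = 2.000, so h·k = 2.000.
True area = apparent / (areal scale) = 240000 / 2.000 ≈ 120000 km².

120000 km²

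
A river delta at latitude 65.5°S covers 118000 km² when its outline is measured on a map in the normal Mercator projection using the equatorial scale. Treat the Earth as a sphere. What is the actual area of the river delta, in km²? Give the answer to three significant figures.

20300 km²

The Mercator projection is conformal; its linear scale factor is the same in every direction and equals sec φ = 1/cos φ.
Areal scale = k² = sec²φ = 1/cos²(65.5°) = 1/0.4147² = 5.815.
True area = apparent / (areal scale) = 118000 / 5.815 ≈ 20300 km².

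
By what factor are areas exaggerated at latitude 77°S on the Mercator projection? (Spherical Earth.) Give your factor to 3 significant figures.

For Mercator, h = k = sec φ (a conformal cylindrical projection has a single point scale, 1/cos φ).
Areal scale = k² = sec²φ = 1/cos²(77°) = 1/0.2250² = 19.76.

19.8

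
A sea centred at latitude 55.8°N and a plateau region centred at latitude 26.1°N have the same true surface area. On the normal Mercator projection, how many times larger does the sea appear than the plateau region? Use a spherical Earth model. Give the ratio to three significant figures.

2.55

On Mercator, area is exaggerated by sec²φ = 1/cos²φ.
At 55.8°: sec²(55.8°) = 1/0.5621² = 3.165.
At 26.1°: sec²(26.1°) = 1/0.8980² = 1.240.
Ratio = 3.165/1.240 = cos²(26.1°)/cos²(55.8°) ≈ 2.55.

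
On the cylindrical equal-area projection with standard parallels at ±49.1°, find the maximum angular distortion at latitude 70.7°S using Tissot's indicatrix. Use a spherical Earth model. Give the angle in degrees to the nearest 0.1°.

A cylindrical equal-area projection with standard parallel φ₀ has meridian scale h = cos φ / cos φ₀ and parallel scale k = cos φ₀ / cos φ (so areas are preserved, h·k = 1).
At 70.7°: h = 0.5048, k = 1.981; principal scales a = 1.981, b = 0.5048.
sin(ω/2) = (a − b)/(a + b) = 1.476/2.486 = 0.5938, so ω = 2 arcsin(0.5938) ≈ 72.9°.

72.9°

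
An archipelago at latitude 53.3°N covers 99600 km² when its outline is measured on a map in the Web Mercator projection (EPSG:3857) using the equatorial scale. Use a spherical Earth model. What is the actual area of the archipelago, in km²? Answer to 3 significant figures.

For Mercator, h = k = sec φ (a conformal cylindrical projection has a single point scale, 1/cos φ).
Areal scale = k² = sec²φ = 1/cos²(53.3°) = 1/0.5976² = 2.800.
True area = apparent / (areal scale) = 99600 / 2.800 ≈ 35600 km².

35600 km²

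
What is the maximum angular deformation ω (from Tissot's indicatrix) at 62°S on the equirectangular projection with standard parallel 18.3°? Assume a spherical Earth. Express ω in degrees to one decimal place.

The equidistant cylindrical projection with φ₀ = 18.3° has h = 1 (meridians true) and k = cos φ₀ / cos φ along parallels.
At 62°: h = 1.000, k = 2.022; principal scales a = 2.022, b = 1.000.
sin(ω/2) = (a − b)/(a + b) = 1.022/3.022 = 0.3383, so ω = 2 arcsin(0.3383) ≈ 39.5°.

39.5°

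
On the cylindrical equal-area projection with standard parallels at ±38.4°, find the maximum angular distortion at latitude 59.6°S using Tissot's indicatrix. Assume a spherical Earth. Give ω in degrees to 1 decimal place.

48.6°

A cylindrical equal-area projection with standard parallel φ₀ has meridian scale h = cos φ / cos φ₀ and parallel scale k = cos φ₀ / cos φ (so areas are preserved, h·k = 1).
At 59.6°: h = 0.6457, k = 1.549; principal scales a = 1.549, b = 0.6457.
sin(ω/2) = (a − b)/(a + b) = 0.9030/2.194 = 0.4115, so ω = 2 arcsin(0.4115) ≈ 48.6°.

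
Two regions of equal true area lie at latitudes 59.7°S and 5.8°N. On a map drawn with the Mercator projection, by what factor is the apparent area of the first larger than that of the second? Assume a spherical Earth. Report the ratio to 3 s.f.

Mercator is conformal with k = sec φ, so areal scale = k² = sec²φ.
At 59.7°: sec²(59.7°) = 1/0.5045² = 3.929.
At 5.8°: sec²(5.8°) = 1/0.9949² = 1.010.
Ratio = 3.929/1.010 = cos²(5.8°)/cos²(59.7°) ≈ 3.89.

3.89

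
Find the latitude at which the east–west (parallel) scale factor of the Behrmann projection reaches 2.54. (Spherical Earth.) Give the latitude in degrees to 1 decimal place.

Behrmann is a cylindrical equal-area projection with standard parallels at ±30°. Cylindrical equal-area (φ₀ = 30°): h = cos φ / cos 30° along meridians, k = cos 30° / cos φ along parallels; h·k = 1.
k = cos φ₀ / cos φ = 2.54  ⇒  cos φ = cos 30° / 2.54 = 0.3410.
φ = arccos(0.3410) ≈ 70.1°.

70.1°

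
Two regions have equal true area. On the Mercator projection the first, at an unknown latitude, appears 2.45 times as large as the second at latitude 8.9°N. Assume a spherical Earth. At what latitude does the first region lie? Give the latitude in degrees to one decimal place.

50.9°

For equal true areas on Mercator, apparent areas scale as sec²φ, so the ratio is cos²φ₂ / cos²φ₁.
cos²φ₂ / cos²φ₁ = 2.45  ⇒  cos φ₁ = cos 8.9° / √2.45 = 0.9880/1.565 = 0.6312.
φ₁ = arccos(0.6312) ≈ 50.9°.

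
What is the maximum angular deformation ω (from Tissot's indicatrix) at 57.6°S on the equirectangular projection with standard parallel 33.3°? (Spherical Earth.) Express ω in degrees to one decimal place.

In the equirectangular projection with standard parallel φ₀ = 33.3° (x = Rλ cos φ₀, y = Rφ), meridians are true-scale (h = 1) and the parallel scale is k = cos φ₀ / cos φ.
At 57.6°: h = 1.000, k = 1.560; principal scales a = 1.560, b = 1.000.
sin(ω/2) = (a − b)/(a + b) = 0.5598/2.560 = 0.2187, so ω = 2 arcsin(0.2187) ≈ 25.3°.

25.3°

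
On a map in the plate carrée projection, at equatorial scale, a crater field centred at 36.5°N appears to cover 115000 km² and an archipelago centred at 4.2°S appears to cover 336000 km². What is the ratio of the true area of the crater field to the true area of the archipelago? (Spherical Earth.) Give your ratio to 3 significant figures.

On the plate carrée, areal scale = h·k = 1 × sec φ, so true area = apparent × cos φ.
True area of crater field: 115000 × cos(36.5°) = 115000 × 0.8039 = 92440 km².
True area of archipelago: 336000 × cos(4.2°) = 336000 × 0.9973 = 335100 km².
Ratio = 92440 / 335100 ≈ 0.276.

0.276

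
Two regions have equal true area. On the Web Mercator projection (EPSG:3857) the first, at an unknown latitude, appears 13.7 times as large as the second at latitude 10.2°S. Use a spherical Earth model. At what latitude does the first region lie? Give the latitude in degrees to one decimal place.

74.6°

Mercator areal scale is sec²φ, so apparent-area ratio = sec²φ₁ / sec²φ₂ = cos²φ₂ / cos²φ₁.
cos²φ₂ / cos²φ₁ = 13.7  ⇒  cos φ₁ = cos 10.2° / √13.7 = 0.9842/3.701 = 0.2659.
φ₁ = arccos(0.2659) ≈ 74.6°.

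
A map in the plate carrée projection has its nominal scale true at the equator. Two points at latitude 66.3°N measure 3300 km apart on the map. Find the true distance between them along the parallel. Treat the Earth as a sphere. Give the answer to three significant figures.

For the equirectangular projection with φ₀ = 0 (plate carrée), h = 1 along meridians and k = sec φ along parallels.
Along the parallel at 66.3°, map distances are exaggerated by k = sec 66.3° = 2.488.
True distance = 3300 / 2.488 = 3300 × cos 66.3° ≈ 1330 km.

1330 km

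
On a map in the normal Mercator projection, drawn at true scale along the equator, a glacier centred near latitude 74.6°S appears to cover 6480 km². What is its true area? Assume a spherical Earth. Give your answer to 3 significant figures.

457 km²

For Mercator, h = k = sec φ (a conformal cylindrical projection has a single point scale, 1/cos φ).
Areal scale = k² = sec²φ = 1/cos²(74.6°) = 1/0.2656² = 14.18.
True area = apparent / (areal scale) = 6480 / 14.18 ≈ 457 km².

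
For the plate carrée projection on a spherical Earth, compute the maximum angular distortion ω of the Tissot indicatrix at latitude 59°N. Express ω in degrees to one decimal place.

For the equirectangular projection with φ₀ = 0 (plate carrée), h = 1 along meridians and k = sec φ along parallels.
At 59°: h = 1.000, k = 1.942; principal scales a = 1.942, b = 1.000.
sin(ω/2) = (a − b)/(a + b) = 0.9416/2.942 = 0.3201, so ω = 2 arcsin(0.3201) ≈ 37.3°.

37.3°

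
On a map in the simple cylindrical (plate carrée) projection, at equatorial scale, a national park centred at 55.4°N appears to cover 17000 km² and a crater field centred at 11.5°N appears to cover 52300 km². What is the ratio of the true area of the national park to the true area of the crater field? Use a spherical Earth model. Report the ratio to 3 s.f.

Plate carrée has h = 1 and k = sec φ, giving areal scale sec φ; true area = (apparent area) · cos φ.
True area of national park: 17000 × cos(55.4°) = 17000 × 0.5678 = 9653 km².
True area of crater field: 52300 × cos(11.5°) = 52300 × 0.9799 = 51250 km².
Ratio = 9653 / 51250 ≈ 0.188.

0.188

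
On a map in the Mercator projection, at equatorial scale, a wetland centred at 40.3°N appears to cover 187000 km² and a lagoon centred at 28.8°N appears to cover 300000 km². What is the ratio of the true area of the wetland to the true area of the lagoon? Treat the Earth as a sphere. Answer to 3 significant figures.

0.472

Since Mercator area scale is 1/cos²φ, the true area equals the apparent area multiplied by cos²φ.
True area of wetland: 187000 × cos²(40.3°) = 187000 × 0.5817 = 108800 km².
True area of lagoon: 300000 × cos²(28.8°) = 300000 × 0.7679 = 230400 km².
Ratio = 108800 / 230400 ≈ 0.472.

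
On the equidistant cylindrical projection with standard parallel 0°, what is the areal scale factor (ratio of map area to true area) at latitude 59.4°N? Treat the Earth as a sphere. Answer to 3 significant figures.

In the plate carrée (x = Rλ, y = Rφ), meridians are true-scale (h = 1) and parallels are stretched by k = sec φ.
Areal scale = h·k = 1 × sec φ; at 59.4°, h = 1.000, k = 1.964, so h·k = 1.964.

1.96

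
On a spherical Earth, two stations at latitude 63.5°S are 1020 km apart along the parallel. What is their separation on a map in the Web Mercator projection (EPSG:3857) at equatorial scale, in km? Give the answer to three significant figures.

Mercator is conformal, so the point scale is isotropic: h = k = sec φ = 1/cos φ.
Along the parallel, k = sec 63.5° = 1/0.4462 = 2.241.
Map distance = 1020 × 2.241 ≈ 2290 km.

2290 km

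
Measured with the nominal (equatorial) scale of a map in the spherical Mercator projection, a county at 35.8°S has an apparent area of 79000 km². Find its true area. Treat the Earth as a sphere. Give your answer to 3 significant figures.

The Mercator projection is conformal; its linear scale factor is the same in every direction and equals sec φ = 1/cos φ.
Areal scale = k² = sec²φ = 1/cos²(35.8°) = 1/0.8111² = 1.520.
True area = apparent / (areal scale) = 79000 / 1.520 ≈ 52000 km².

52000 km²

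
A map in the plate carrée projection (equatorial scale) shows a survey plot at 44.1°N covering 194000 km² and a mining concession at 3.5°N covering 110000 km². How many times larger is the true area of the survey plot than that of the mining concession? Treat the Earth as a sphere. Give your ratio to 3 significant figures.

1.27

Plate carrée has h = 1 and k = sec φ, giving areal scale sec φ; true area = (apparent area) · cos φ.
True area of survey plot: 194000 × cos(44.1°) = 194000 × 0.7181 = 139300 km².
True area of mining concession: 110000 × cos(3.5°) = 110000 × 0.9981 = 109800 km².
Ratio = 139300 / 109800 ≈ 1.27.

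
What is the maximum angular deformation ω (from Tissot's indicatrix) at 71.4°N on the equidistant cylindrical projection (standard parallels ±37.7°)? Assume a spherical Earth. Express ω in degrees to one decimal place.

50.4°

In the equirectangular projection with standard parallel φ₀ = 37.7° (x = Rλ cos φ₀, y = Rφ), meridians are true-scale (h = 1) and the parallel scale is k = cos φ₀ / cos φ.
At 71.4°: h = 1.000, k = 2.481; principal scales a = 2.481, b = 1.000.
sin(ω/2) = (a − b)/(a + b) = 1.481/3.481 = 0.4254, so ω = 2 arcsin(0.4254) ≈ 50.4°.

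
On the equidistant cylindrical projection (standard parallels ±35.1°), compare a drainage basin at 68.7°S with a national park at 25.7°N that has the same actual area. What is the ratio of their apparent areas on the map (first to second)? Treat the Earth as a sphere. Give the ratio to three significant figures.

With standard parallel φ₀ = 35.1°, the equirectangular projection gives x = Rλ cos φ₀, y = Rφ, so h = 1 and k = cos 35.1° / cos φ.
Areal scale at 68.7°: h·k = 1.000 × 2.252 = 2.252.
Areal scale at 25.7°: h·k = 1.000 × 0.9080 = 0.9080.
Ratio = 2.252/0.9080 ≈ 2.48.

2.48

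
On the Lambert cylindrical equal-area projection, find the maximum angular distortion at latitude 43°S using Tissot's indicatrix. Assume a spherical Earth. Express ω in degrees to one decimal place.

The Lambert cylindrical equal-area projection is the cylindrical equal-area projection with its standard parallel at the equator (φ₀ = 0). Cylindrical equal-area (φ₀ = 0°): h = cos φ / cos 0° along meridians, k = cos 0° / cos φ along parallels; h·k = 1.
At 43°: h = 0.7314, k = 1.367; principal scales a = 1.367, b = 0.7314.
sin(ω/2) = (a − b)/(a + b) = 0.6360/2.099 = 0.3030, so ω = 2 arcsin(0.3030) ≈ 35.3°.

35.3°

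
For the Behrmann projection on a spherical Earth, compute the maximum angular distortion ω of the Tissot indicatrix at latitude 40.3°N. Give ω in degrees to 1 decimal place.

The Behrmann projection is cylindrical equal-area with φ₀ = 30°. Cylindrical equal-area (φ₀ = 30°): h = cos φ / cos 30° along meridians, k = cos 30° / cos φ along parallels; h·k = 1.
At 40.3°: h = 0.8807, k = 1.136; principal scales a = 1.136, b = 0.8807.
sin(ω/2) = (a − b)/(a + b) = 0.2549/2.016 = 0.1264, so ω = 2 arcsin(0.1264) ≈ 14.5°.

14.5°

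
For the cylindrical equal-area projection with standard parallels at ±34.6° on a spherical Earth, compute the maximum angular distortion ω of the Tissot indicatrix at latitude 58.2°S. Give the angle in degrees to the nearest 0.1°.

A cylindrical equal-area projection with standard parallel φ₀ has meridian scale h = cos φ / cos φ₀ and parallel scale k = cos φ₀ / cos φ (so areas are preserved, h·k = 1).
At 58.2°: h = 0.6402, k = 1.562; principal scales a = 1.562, b = 0.6402.
sin(ω/2) = (a − b)/(a + b) = 0.9219/2.202 = 0.4186, so ω = 2 arcsin(0.4186) ≈ 49.5°.

49.5°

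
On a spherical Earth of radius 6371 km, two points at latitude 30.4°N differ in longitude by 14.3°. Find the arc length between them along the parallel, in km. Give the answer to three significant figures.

Arc length along a parallel = R cos φ · Δλ (with Δλ in radians).
= 6371 × cos 30.4° × (14.3° × π/180) = 6371 × 0.8625 × 0.2496 ≈ 1370 km.

1370 km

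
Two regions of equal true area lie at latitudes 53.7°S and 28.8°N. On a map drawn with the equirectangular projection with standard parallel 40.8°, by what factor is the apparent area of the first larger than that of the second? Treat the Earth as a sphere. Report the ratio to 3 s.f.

With standard parallel φ₀ = 40.8°, the equirectangular projection gives x = Rλ cos φ₀, y = Rφ, so h = 1 and k = cos 40.8° / cos φ.
Areal scale at 53.7°: h·k = 1.000 × 1.279 = 1.279.
Areal scale at 28.8°: h·k = 1.000 × 0.8638 = 0.8638.
Ratio = 1.279/0.8638 ≈ 1.48.

1.48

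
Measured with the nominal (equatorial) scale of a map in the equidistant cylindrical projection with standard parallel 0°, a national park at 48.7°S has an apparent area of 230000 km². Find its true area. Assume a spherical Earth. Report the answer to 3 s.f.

In the plate carrée (x = Rλ, y = Rφ), meridians are true-scale (h = 1) and parallels are stretched by k = sec φ.
Areal scale = h·k = 1 × sec φ; at 48.7°, h = 1.000, k = 1.515, so h·k = 1.515.
True area = apparent / (areal scale) = 230000 / 1.515 ≈ 152000 km².

152000 km²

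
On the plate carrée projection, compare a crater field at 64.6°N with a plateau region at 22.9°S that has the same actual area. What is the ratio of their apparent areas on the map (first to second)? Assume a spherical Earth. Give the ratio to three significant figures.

2.15

Plate carrée maps x = Rλ, y = Rφ. The meridian scale is h = 1 and the parallel scale is k = 1/cos φ = sec φ.
Areal scale at 64.6°: h·k = 1.000 × 2.331 = 2.331.
Areal scale at 22.9°: h·k = 1.000 × 1.086 = 1.086.
Ratio = 2.331/1.086 ≈ 2.15.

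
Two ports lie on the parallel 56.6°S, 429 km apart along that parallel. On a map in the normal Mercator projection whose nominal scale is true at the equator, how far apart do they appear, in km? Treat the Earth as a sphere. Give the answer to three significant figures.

The Mercator projection is conformal; its linear scale factor is the same in every direction and equals sec φ = 1/cos φ.
Along the parallel, k = sec 56.6° = 1/0.5505 = 1.817.
Map distance = 429 × 1.817 ≈ 779 km.

779 km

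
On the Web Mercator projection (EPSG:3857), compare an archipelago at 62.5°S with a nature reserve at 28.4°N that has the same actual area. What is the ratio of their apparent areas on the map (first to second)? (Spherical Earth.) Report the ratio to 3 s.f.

On Mercator, area is exaggerated by sec²φ = 1/cos²φ.
At 62.5°: sec²(62.5°) = 1/0.4617² = 4.690.
At 28.4°: sec²(28.4°) = 1/0.8796² = 1.292.
Ratio = 4.690/1.292 = cos²(28.4°)/cos²(62.5°) ≈ 3.63.

3.63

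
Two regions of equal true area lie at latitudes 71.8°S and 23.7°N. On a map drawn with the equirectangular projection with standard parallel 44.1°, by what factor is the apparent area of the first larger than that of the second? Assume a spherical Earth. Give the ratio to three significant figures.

2.93

The equidistant cylindrical projection with φ₀ = 44.1° has h = 1 (meridians true) and k = cos φ₀ / cos φ along parallels.
Areal scale at 71.8°: h·k = 1.000 × 2.299 = 2.299.
Areal scale at 23.7°: h·k = 1.000 × 0.7843 = 0.7843.
Ratio = 2.299/0.7843 ≈ 2.93.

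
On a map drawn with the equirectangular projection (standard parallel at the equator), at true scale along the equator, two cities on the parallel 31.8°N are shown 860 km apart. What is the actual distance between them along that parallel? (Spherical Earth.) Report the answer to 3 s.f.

Plate carrée maps x = Rλ, y = Rφ. The meridian scale is h = 1 and the parallel scale is k = 1/cos φ = sec φ.
Along the parallel at 31.8°, map distances are exaggerated by k = sec 31.8° = 1.177.
True distance = 860 / 1.177 = 860 × cos 31.8° ≈ 731 km.

731 km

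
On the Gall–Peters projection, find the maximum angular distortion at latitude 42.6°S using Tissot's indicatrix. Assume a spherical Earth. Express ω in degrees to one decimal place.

4.6°

The Gall–Peters projection is cylindrical equal-area with φ₀ = 45°. For cylindrical equal-area with standard parallel φ₀, h = cos φ / cos φ₀ and k = cos φ₀ / cos φ, so h·k = 1.
At 42.6°: h = 1.041, k = 0.9606; principal scales a = 1.041, b = 0.9606.
sin(ω/2) = (a − b)/(a + b) = 0.08038/2.002 = 0.04016, so ω = 2 arcsin(0.04016) ≈ 4.6°.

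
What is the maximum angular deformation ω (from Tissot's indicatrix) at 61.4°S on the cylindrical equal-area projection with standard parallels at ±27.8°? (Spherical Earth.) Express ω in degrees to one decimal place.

A cylindrical equal-area projection with standard parallel φ₀ has meridian scale h = cos φ / cos φ₀ and parallel scale k = cos φ₀ / cos φ (so areas are preserved, h·k = 1).
At 61.4°: h = 0.5412, k = 1.848; principal scales a = 1.848, b = 0.5412.
sin(ω/2) = (a − b)/(a + b) = 1.307/2.389 = 0.5470, so ω = 2 arcsin(0.5470) ≈ 66.3°.

66.3°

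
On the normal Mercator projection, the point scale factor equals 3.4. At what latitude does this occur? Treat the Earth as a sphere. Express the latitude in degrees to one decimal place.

Mercator scale is k = sec φ = 1/cos φ.
1/cos φ = 3.4  ⇒  cos φ = 0.2941  ⇒  φ = arccos(0.2941) ≈ 72.9°.

72.9°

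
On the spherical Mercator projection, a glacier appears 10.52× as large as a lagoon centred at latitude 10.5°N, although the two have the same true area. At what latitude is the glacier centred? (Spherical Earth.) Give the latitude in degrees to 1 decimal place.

72.4°

Mercator areal scale is sec²φ, so apparent-area ratio = sec²φ₁ / sec²φ₂ = cos²φ₂ / cos²φ₁.
cos²φ₂ / cos²φ₁ = 10.52  ⇒  cos φ₁ = cos 10.5° / √10.52 = 0.9833/3.243 = 0.3032.
φ₁ = arccos(0.3032) ≈ 72.4°.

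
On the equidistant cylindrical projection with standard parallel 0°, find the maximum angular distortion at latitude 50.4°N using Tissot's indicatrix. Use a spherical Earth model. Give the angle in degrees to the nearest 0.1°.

For the equirectangular projection with φ₀ = 0 (plate carrée), h = 1 along meridians and k = sec φ along parallels.
At 50.4°: h = 1.000, k = 1.569; principal scales a = 1.569, b = 1.000.
sin(ω/2) = (a − b)/(a + b) = 0.5688/2.569 = 0.2214, so ω = 2 arcsin(0.2214) ≈ 25.6°.

25.6°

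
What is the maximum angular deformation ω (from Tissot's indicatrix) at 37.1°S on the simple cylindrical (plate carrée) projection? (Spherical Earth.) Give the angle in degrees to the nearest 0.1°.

Plate carrée maps x = Rλ, y = Rφ. The meridian scale is h = 1 and the parallel scale is k = 1/cos φ = sec φ.
At 37.1°: h = 1.000, k = 1.254; principal scales a = 1.254, b = 1.000.
sin(ω/2) = (a − b)/(a + b) = 0.2538/2.254 = 0.1126, so ω = 2 arcsin(0.1126) ≈ 12.9°.

12.9°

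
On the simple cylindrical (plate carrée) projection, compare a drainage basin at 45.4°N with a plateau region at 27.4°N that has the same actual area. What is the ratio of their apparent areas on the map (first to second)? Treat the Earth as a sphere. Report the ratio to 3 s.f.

In the plate carrée (x = Rλ, y = Rφ), meridians are true-scale (h = 1) and parallels are stretched by k = sec φ.
Areal scale at 45.4°: h·k = 1.000 × 1.424 = 1.424.
Areal scale at 27.4°: h·k = 1.000 × 1.126 = 1.126.
Ratio = 1.424/1.126 ≈ 1.26.

1.26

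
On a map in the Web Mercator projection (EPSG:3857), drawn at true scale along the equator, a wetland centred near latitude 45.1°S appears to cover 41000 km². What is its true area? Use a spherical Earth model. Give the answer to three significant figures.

The Mercator projection is conformal; its linear scale factor is the same in every direction and equals sec φ = 1/cos φ.
Areal scale = k² = sec²φ = 1/cos²(45.1°) = 1/0.7059² = 2.007.
True area = apparent / (areal scale) = 41000 / 2.007 ≈ 20400 km².

20400 km²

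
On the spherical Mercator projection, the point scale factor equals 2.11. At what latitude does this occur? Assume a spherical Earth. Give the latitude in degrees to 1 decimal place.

Mercator scale is k = sec φ = 1/cos φ.
1/cos φ = 2.11  ⇒  cos φ = 0.4739  ⇒  φ = arccos(0.4739) ≈ 61.7°.

61.7°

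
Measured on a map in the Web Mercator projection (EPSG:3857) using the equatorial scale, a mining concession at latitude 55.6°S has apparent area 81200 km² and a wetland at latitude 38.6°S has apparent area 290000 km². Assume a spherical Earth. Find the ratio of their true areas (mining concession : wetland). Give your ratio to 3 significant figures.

0.146

On Mercator the areal scale is sec²φ, so true area = apparent × cos²φ.
True area of mining concession: 81200 × cos²(55.6°) = 81200 × 0.3192 = 25920 km².
True area of wetland: 290000 × cos²(38.6°) = 290000 × 0.6108 = 177100 km².
Ratio = 25920 / 177100 ≈ 0.146.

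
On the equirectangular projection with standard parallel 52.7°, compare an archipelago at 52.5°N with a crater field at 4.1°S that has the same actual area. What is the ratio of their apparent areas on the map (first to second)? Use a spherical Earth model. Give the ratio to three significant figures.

1.64

In the equirectangular projection with standard parallel φ₀ = 52.7° (x = Rλ cos φ₀, y = Rφ), meridians are true-scale (h = 1) and the parallel scale is k = cos φ₀ / cos φ.
Areal scale at 52.5°: h·k = 1.000 × 0.9954 = 0.9954.
Areal scale at 4.1°: h·k = 1.000 × 0.6075 = 0.6075.
Ratio = 0.9954/0.6075 ≈ 1.64.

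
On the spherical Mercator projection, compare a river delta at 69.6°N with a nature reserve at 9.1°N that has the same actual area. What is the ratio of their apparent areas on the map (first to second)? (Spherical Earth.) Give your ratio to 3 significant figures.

8.02

On Mercator, area is exaggerated by sec²φ = 1/cos²φ.
At 69.6°: sec²(69.6°) = 1/0.3486² = 8.230.
At 9.1°: sec²(9.1°) = 1/0.9874² = 1.026.
Ratio = 8.230/1.026 = cos²(9.1°)/cos²(69.6°) ≈ 8.02.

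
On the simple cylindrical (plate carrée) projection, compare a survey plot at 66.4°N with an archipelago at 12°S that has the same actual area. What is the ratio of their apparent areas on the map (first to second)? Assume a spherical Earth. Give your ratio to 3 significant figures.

2.44

In the plate carrée (x = Rλ, y = Rφ), meridians are true-scale (h = 1) and parallels are stretched by k = sec φ.
Areal scale at 66.4°: h·k = 1.000 × 2.498 = 2.498.
Areal scale at 12°: h·k = 1.000 × 1.022 = 1.022.
Ratio = 2.498/1.022 ≈ 2.44.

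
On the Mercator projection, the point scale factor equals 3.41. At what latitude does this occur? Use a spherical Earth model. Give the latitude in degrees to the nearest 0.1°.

Mercator scale is k = sec φ = 1/cos φ.
1/cos φ = 3.41  ⇒  cos φ = 0.2933  ⇒  φ = arccos(0.2933) ≈ 72.9°.

72.9°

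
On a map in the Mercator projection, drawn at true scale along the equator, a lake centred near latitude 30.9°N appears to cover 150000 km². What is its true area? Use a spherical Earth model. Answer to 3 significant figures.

110000 km²

For Mercator, h = k = sec φ (a conformal cylindrical projection has a single point scale, 1/cos φ).
Areal scale = k² = sec²φ = 1/cos²(30.9°) = 1/0.8581² = 1.358.
True area = apparent / (areal scale) = 150000 / 1.358 ≈ 110000 km².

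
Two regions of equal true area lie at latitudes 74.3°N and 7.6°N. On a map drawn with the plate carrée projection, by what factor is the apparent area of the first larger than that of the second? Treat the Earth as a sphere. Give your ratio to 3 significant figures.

3.66

Plate carrée maps x = Rλ, y = Rφ. The meridian scale is h = 1 and the parallel scale is k = 1/cos φ = sec φ.
Areal scale at 74.3°: h·k = 1.000 × 3.695 = 3.695.
Areal scale at 7.6°: h·k = 1.000 × 1.009 = 1.009.
Ratio = 3.695/1.009 ≈ 3.66.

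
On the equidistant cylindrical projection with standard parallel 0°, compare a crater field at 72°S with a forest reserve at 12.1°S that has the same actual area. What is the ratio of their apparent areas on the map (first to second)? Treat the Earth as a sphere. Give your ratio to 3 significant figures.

3.16

Plate carrée maps x = Rλ, y = Rφ. The meridian scale is h = 1 and the parallel scale is k = 1/cos φ = sec φ.
Areal scale at 72°: h·k = 1.000 × 3.236 = 3.236.
Areal scale at 12.1°: h·k = 1.000 × 1.023 = 1.023.
Ratio = 3.236/1.023 ≈ 3.16.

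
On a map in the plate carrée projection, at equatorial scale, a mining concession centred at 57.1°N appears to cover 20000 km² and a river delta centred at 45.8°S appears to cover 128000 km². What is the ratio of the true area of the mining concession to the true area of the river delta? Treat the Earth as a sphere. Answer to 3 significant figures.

0.122

On the plate carrée, areal scale = h·k = 1 × sec φ, so true area = apparent × cos φ.
True area of mining concession: 20000 × cos(57.1°) = 20000 × 0.5432 = 10860 km².
True area of river delta: 128000 × cos(45.8°) = 128000 × 0.6972 = 89240 km².
Ratio = 10860 / 89240 ≈ 0.122.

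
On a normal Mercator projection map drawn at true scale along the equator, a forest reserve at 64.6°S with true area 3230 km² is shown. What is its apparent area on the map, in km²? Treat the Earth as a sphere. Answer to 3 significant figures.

17600 km²

For Mercator, h = k = sec φ (a conformal cylindrical projection has a single point scale, 1/cos φ).
Areal scale = k² = sec²φ = 1/cos²(64.6°) = 1/0.4289² = 5.435.
Apparent area = 3230 × 5.435 ≈ 17600 km².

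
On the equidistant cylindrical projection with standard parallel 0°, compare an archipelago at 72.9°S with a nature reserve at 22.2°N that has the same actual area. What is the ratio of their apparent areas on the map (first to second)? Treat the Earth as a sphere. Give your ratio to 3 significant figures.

3.15

In the plate carrée (x = Rλ, y = Rφ), meridians are true-scale (h = 1) and parallels are stretched by k = sec φ.
Areal scale at 72.9°: h·k = 1.000 × 3.401 = 3.401.
Areal scale at 22.2°: h·k = 1.000 × 1.080 = 1.080.
Ratio = 3.401/1.080 ≈ 3.15.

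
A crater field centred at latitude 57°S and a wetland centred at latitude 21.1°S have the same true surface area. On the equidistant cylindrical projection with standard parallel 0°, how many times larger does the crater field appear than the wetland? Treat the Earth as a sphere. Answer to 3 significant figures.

1.71

In the plate carrée (x = Rλ, y = Rφ), meridians are true-scale (h = 1) and parallels are stretched by k = sec φ.
Areal scale at 57°: h·k = 1.000 × 1.836 = 1.836.
Areal scale at 21.1°: h·k = 1.000 × 1.072 = 1.072.
Ratio = 1.836/1.072 ≈ 1.71.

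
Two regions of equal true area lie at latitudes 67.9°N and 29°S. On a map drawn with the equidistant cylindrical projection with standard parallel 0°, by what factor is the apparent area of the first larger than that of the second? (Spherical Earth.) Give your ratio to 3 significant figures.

2.32

Plate carrée maps x = Rλ, y = Rφ. The meridian scale is h = 1 and the parallel scale is k = 1/cos φ = sec φ.
Areal scale at 67.9°: h·k = 1.000 × 2.658 = 2.658.
Areal scale at 29°: h·k = 1.000 × 1.143 = 1.143.
Ratio = 2.658/1.143 ≈ 2.32.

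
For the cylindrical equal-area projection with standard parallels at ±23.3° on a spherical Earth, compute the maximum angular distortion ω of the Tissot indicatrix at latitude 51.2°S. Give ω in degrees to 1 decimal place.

For cylindrical equal-area with standard parallel φ₀, h = cos φ / cos φ₀ and k = cos φ₀ / cos φ, so h·k = 1.
At 51.2°: h = 0.6822, k = 1.466; principal scales a = 1.466, b = 0.6822.
sin(ω/2) = (a − b)/(a + b) = 0.7835/2.148 = 0.3648, so ω = 2 arcsin(0.3648) ≈ 42.8°.

42.8°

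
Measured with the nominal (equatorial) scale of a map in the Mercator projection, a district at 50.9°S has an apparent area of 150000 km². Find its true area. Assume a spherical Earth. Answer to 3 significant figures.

59700 km²

Mercator is conformal, so the point scale is isotropic: h = k = sec φ = 1/cos φ.
Areal scale = k² = sec²φ = 1/cos²(50.9°) = 1/0.6307² = 2.514.
True area = apparent / (areal scale) = 150000 / 2.514 ≈ 59700 km².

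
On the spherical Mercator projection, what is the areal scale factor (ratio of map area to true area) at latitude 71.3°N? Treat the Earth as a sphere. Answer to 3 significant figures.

9.73

Mercator is conformal, so the point scale is isotropic: h = k = sec φ = 1/cos φ.
Areal scale = k² = sec²φ = 1/cos²(71.3°) = 1/0.3206² = 9.728.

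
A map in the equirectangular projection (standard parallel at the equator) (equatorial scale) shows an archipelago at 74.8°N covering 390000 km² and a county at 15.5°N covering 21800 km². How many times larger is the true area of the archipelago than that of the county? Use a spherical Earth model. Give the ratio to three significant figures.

Plate carrée has h = 1 and k = sec φ, giving areal scale sec φ; true area = (apparent area) · cos φ.
True area of archipelago: 390000 × cos(74.8°) = 390000 × 0.2622 = 102300 km².
True area of county: 21800 × cos(15.5°) = 21800 × 0.9636 = 21010 km².
Ratio = 102300 / 21010 ≈ 4.87.

4.87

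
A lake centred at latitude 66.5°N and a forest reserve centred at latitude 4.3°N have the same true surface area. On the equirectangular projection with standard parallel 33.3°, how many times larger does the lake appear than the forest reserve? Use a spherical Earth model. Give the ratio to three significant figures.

2.50

The equidistant cylindrical projection with φ₀ = 33.3° has h = 1 (meridians true) and k = cos φ₀ / cos φ along parallels.
Areal scale at 66.5°: h·k = 1.000 × 2.096 = 2.096.
Areal scale at 4.3°: h·k = 1.000 × 0.8382 = 0.8382.
Ratio = 2.096/0.8382 ≈ 2.50.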